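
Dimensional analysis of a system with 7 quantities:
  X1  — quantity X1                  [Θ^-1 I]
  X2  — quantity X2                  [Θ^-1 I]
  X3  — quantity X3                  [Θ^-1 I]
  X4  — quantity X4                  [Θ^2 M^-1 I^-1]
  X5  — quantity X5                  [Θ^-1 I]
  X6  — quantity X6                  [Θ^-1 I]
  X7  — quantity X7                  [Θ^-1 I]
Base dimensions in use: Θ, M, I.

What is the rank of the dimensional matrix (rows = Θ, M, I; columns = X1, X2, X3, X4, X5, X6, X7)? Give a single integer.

Exponent matrix [Θ,M,I] × [X1,X2,X3,X4,X5,X6,X7]:
  Θ: [-1 -1 -1  2 -1 -1 -1]
  M: [ 0  0  0 -1  0  0  0]
  I: [ 1  1  1 -1  1  1  1]
Row reduction gives pivot columns X1,X4; rank = 2

2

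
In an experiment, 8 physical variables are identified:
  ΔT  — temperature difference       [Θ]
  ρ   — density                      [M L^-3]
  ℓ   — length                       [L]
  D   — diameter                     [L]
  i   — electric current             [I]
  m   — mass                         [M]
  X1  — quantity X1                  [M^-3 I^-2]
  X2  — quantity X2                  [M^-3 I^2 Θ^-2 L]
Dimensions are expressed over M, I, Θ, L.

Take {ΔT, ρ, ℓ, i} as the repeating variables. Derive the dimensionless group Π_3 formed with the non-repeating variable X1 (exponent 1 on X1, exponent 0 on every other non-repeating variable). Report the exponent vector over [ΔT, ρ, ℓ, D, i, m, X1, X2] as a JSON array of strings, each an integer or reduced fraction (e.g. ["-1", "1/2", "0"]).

["0", "3", "9", "0", "2", "0", "1", "0"]

Exponent matrix [M,I,Θ,L] × [ΔT,ρ,ℓ,D,i,m,X1,X2]:
  M: [ 0  1  0  0  0  1 -3 -3]
  I: [ 0  0  0  0  1  0 -2  2]
  Θ: [ 1  0  0  0  0  0  0 -2]
  L: [ 0 -3  1  1  0  0  0  1]
Row reduction gives pivot columns ΔT,ρ,ℓ,i; rank = 4
Repeat: ΔT,ρ,ℓ,i; free: D,m,X1,X2
RREF:
  r0: [   1    0    0    0    0    0    0   -2]
  r1: [   0    1    0    0    0    1   -3   -3]
  r2: [   0    0    1    1    0    3   -9   -8]
  r3: [   0    0    0    0    1    0   -2    2]
Fix exponent of X1 at 1, D at 0, m at 0, X2 at 0; solve each RREF row for its pivot's exponent:
  r0: exp(ΔT) + (0)·1 = 0 ⇒ exp(ΔT) = 0
  r1: exp(ρ) + (-3)·1 = 0 ⇒ exp(ρ) = 3
  r2: exp(ℓ) + (-9)·1 = 0 ⇒ exp(ℓ) = 9
  r3: exp(i) + (-2)·1 = 0 ⇒ exp(i) = 2
Π_3 = ρ^3 · ℓ^9 · i^2 · X1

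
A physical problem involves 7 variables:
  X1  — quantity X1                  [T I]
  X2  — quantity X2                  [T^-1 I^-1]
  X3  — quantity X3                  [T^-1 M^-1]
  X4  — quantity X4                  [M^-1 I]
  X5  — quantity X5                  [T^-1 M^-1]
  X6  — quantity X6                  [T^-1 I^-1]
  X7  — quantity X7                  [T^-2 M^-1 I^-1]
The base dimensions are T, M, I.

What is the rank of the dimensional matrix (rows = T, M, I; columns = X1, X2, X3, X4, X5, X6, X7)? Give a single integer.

Exponent matrix [T,M,I] × [X1,X2,X3,X4,X5,X6,X7]:
  T: [ 1 -1 -1  0 -1 -1 -2]
  M: [ 0  0 -1 -1 -1  0 -1]
  I: [ 1 -1  0  1  0 -1 -1]
Echelon form has 2 nonzero rows (pivots: X1,X3)

2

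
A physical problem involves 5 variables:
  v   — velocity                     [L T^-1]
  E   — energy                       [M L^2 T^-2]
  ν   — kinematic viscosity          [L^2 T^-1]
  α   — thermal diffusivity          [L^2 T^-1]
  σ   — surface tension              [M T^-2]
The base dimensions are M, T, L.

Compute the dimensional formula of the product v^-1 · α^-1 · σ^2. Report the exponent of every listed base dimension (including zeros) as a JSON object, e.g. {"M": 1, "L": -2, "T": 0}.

{"M": 2, "T": -2, "L": -3}

Dimensional matrix (M×T×L by v×E×ν×α×σ):
  M: [ 0  1  0  0  1]
  T: [-1 -2 -1 -1 -2]
  L: [ 1  2  2  2  0]
  [M]: (-1)·0+(-1)·0+(2)·1 = 2
  [T]: (-1)·-1+(-1)·-1+(2)·-2 = -2
  [L]: (-1)·1+(-1)·2+(2)·0 = -3
⇒ M^2 T^-2 L^-3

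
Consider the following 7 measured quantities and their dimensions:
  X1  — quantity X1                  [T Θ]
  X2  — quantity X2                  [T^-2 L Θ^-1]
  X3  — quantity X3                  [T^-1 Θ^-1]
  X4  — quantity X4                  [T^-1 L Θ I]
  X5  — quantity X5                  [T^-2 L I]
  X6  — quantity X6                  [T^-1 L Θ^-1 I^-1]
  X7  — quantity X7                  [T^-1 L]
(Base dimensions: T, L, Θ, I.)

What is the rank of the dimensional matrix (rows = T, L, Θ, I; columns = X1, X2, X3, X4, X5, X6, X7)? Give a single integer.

3

Dimensional matrix (T×L×Θ×I by X1×X2×X3×X4×X5×X6×X7):
  T: [ 1 -2 -1 -1 -2 -1 -1]
  L: [ 0  1  0  1  1  1  1]
  Θ: [ 1 -1 -1  1  0 -1  0]
  I: [ 0  0  0  1  1 -1  0]
Echelon form has 3 nonzero rows (pivots: X1,X2,X4)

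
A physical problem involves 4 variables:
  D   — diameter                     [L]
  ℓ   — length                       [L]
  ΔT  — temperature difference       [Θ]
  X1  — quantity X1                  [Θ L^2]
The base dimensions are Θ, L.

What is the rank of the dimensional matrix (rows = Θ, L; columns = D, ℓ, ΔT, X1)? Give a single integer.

2

Write exponents as rows Θ,L / cols D,ℓ,ΔT,X1:
  Θ: [ 0  0  1  1]
  L: [ 1  1  0  2]
Row reduction gives pivot columns D,ΔT; rank = 2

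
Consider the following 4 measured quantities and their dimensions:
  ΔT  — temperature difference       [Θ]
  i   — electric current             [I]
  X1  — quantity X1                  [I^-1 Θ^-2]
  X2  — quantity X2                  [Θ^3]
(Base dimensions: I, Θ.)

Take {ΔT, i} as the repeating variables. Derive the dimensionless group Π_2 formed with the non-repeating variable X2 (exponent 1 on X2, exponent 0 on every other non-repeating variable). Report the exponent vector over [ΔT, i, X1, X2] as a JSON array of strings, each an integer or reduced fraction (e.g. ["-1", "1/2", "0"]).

["-3", "0", "0", "1"]

Write exponents as rows I,Θ / cols ΔT,i,X1,X2:
  I: [ 0  1 -1  0]
  Θ: [ 1  0 -2  3]
Row reduction gives pivot columns ΔT,i; rank = 2
Pivot set = {ΔT,i}, free = {X1,X2}
RREF:
  r0: [   1    0   -2    3]
  r1: [   0    1   -1    0]
Fix exponent of X2 at 1, X1 at 0; solve each RREF row for its pivot's exponent:
  r0: exp(ΔT) + (3)·1 = 0 ⇒ exp(ΔT) = -3
  r1: exp(i) + (0)·1 = 0 ⇒ exp(i) = 0
Π_2 = ΔT^-3 · X2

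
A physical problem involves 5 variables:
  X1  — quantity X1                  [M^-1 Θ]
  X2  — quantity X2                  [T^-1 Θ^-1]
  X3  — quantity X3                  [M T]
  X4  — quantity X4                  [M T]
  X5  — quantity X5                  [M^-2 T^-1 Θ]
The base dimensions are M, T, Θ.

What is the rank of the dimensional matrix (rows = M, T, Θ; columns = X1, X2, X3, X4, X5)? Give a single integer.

2

Dimensional matrix (M×T×Θ by X1×X2×X3×X4×X5):
  M: [-1  0  1  1 -2]
  T: [ 0 -1  1  1 -1]
  Θ: [ 1 -1  0  0  1]
Row reduction gives pivot columns X1,X2; rank = 2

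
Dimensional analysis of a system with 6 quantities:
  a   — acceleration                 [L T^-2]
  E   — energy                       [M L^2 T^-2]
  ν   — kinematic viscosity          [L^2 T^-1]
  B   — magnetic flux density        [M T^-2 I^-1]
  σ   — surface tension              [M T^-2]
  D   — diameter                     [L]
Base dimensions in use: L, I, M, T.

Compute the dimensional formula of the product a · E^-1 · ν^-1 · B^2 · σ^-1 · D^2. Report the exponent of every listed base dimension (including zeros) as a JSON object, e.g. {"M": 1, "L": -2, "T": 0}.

Write exponents as rows L,I,M,T / cols a,E,ν,B,σ,D:
  L: [ 1  2  2  0  0  1]
  I: [ 0  0  0 -1  0  0]
  M: [ 0  1  0  1  1  0]
  T: [-2 -2 -1 -2 -2  0]
  [L]: (1)·1+(-1)·2+(-1)·2+(2)·0+(-1)·0+(2)·1 = -1
  [I]: (1)·0+(-1)·0+(-1)·0+(2)·-1+(-1)·0+(2)·0 = -2
  [M]: (1)·0+(-1)·1+(-1)·0+(2)·1+(-1)·1+(2)·0 = 0
  [T]: (1)·-2+(-1)·-2+(-1)·-1+(2)·-2+(-1)·-2+(2)·0 = -1
⇒ L^-1 I^-2 T^-1

{"L": -1, "I": -2, "M": 0, "T": -1}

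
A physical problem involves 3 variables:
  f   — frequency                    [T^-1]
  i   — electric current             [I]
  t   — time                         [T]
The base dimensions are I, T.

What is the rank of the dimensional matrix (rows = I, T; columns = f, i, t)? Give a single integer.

Exponent matrix [I,T] × [f,i,t]:
  I: [ 0  1  0]
  T: [-1  0  1]
RREF → pivots at {f,i} ⇒ r = 2

2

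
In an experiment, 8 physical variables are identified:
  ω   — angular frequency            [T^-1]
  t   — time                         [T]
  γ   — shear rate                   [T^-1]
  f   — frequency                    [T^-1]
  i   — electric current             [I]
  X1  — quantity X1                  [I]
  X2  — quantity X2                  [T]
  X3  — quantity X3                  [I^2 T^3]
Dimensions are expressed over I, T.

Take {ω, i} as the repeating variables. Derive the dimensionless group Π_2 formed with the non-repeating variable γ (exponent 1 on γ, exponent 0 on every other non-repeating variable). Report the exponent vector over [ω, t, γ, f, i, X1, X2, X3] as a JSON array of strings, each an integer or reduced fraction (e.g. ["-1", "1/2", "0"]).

Dimensional matrix (I×T by ω×t×γ×f×i×X1×X2×X3):
  I: [ 0  0  0  0  1  1  0  2]
  T: [-1  1 -1 -1  0  0  1  3]
RREF → pivots at {ω,i} ⇒ r = 2
Repeat: ω,i; free: t,γ,f,X1,X2,X3
RREF:
  r0: [   1   -1    1    1    0    0   -1   -3]
  r1: [   0    0    0    0    1    1    0    2]
Fix exponent of γ at 1, t at 0, f at 0, X1 at 0, X2 at 0, X3 at 0; solve each RREF row for its pivot's exponent:
  r0: exp(ω) + (1)·1 = 0 ⇒ exp(ω) = -1
  r1: exp(i) + (0)·1 = 0 ⇒ exp(i) = 0
Π_2 = ω^-1 · γ

["-1", "0", "1", "0", "0", "0", "0", "0"]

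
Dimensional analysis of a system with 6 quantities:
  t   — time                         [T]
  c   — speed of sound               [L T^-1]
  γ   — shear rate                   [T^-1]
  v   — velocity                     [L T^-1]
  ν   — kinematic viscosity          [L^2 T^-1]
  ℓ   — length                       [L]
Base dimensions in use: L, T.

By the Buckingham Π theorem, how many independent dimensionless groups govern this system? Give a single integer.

4

Exponent matrix [L,T] × [t,c,γ,v,ν,ℓ]:
  L: [ 0  1  0  1  2  1]
  T: [ 1 -1 -1 -1 -1  0]
RREF → pivots at {t,c} ⇒ r = 2
6 vars − rank 2 = 4 Π groups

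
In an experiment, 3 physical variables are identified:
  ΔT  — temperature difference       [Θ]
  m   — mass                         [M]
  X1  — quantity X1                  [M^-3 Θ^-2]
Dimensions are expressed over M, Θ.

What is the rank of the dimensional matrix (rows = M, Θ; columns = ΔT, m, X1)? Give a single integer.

Dimensional matrix (M×Θ by ΔT×m×X1):
  M: [ 0  1 -3]
  Θ: [ 1  0 -2]
Row reduction gives pivot columns ΔT,m; rank = 2

2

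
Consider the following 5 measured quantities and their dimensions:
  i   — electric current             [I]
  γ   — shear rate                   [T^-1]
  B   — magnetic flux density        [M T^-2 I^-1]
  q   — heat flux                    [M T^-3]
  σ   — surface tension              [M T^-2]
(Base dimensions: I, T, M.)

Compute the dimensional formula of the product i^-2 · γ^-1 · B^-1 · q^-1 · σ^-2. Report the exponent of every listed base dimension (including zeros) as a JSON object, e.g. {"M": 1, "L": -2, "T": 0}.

Dimensional matrix (I×T×M by i×γ×B×q×σ):
  I: [ 1  0 -1  0  0]
  T: [ 0 -1 -2 -3 -2]
  M: [ 0  0  1  1  1]
  [I]: (-2)·1+(-1)·0+(-1)·-1+(-1)·0+(-2)·0 = -1
  [T]: (-2)·0+(-1)·-1+(-1)·-2+(-1)·-3+(-2)·-2 = 10
  [M]: (-2)·0+(-1)·0+(-1)·1+(-1)·1+(-2)·1 = -4
⇒ I^-1 T^10 M^-4

{"I": -1, "T": 10, "M": -4}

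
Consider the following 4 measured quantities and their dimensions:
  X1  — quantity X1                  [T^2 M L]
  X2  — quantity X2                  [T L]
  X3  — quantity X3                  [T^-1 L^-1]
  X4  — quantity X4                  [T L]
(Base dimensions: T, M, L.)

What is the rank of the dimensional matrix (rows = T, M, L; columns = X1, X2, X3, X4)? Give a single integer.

2

Dimensional matrix (T×M×L by X1×X2×X3×X4):
  T: [ 2  1 -1  1]
  M: [ 1  0  0  0]
  L: [ 1  1 -1  1]
Row reduction gives pivot columns X1,X2; rank = 2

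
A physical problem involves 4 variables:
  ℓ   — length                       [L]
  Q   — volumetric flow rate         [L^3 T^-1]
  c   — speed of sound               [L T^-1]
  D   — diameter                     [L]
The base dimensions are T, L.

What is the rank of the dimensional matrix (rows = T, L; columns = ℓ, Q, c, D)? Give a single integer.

Write exponents as rows T,L / cols ℓ,Q,c,D:
  T: [ 0 -1 -1  0]
  L: [ 1  3  1  1]
Echelon form has 2 nonzero rows (pivots: ℓ,Q)

2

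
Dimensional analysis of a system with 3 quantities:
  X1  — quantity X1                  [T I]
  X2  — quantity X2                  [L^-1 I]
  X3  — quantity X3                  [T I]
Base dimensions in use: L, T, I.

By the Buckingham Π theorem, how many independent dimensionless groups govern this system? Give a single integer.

1

Write exponents as rows L,T,I / cols X1,X2,X3:
  L: [ 0 -1  0]
  T: [ 1  0  1]
  I: [ 1  1  1]
Echelon form has 2 nonzero rows (pivots: X1,X2)
Π count = n − r = 3 − 2 = 1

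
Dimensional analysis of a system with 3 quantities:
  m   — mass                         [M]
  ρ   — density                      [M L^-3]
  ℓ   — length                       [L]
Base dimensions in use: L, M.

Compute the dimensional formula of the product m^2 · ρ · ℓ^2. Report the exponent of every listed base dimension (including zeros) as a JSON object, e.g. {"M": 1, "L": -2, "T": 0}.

{"L": -1, "M": 3}

Exponent matrix [L,M] × [m,ρ,ℓ]:
  L: [ 0 -3  1]
  M: [ 1  1  0]
  [L]: (2)·0+(1)·-3+(2)·1 = -1
  [M]: (2)·1+(1)·1+(2)·0 = 3
⇒ L^-1 M^3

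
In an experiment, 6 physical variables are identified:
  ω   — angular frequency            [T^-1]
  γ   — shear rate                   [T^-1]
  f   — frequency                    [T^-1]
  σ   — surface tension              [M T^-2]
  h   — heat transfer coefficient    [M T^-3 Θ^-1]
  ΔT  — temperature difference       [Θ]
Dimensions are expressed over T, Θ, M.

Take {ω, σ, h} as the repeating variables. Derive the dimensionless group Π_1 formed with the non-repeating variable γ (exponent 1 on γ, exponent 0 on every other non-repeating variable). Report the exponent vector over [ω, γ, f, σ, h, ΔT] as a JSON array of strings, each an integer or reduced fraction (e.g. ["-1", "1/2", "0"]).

["-1", "1", "0", "0", "0", "0"]

Dimensional matrix (T×Θ×M by ω×γ×f×σ×h×ΔT):
  T: [-1 -1 -1 -2 -3  0]
  Θ: [ 0  0  0  0 -1  1]
  M: [ 0  0  0  1  1  0]
Row reduction gives pivot columns ω,σ,h; rank = 3
Pivot set = {ω,σ,h}, free = {γ,f,ΔT}
RREF:
  r0: [   1    1    1    0    0    1]
  r1: [   0    0    0    1    0    1]
  r2: [   0    0    0    0    1   -1]
Fix exponent of γ at 1, f at 0, ΔT at 0; solve each RREF row for its pivot's exponent:
  r0: exp(ω) + (1)·1 = 0 ⇒ exp(ω) = -1
  r1: exp(σ) + (0)·1 = 0 ⇒ exp(σ) = 0
  r2: exp(h) + (0)·1 = 0 ⇒ exp(h) = 0
Π_1 = ω^-1 · γ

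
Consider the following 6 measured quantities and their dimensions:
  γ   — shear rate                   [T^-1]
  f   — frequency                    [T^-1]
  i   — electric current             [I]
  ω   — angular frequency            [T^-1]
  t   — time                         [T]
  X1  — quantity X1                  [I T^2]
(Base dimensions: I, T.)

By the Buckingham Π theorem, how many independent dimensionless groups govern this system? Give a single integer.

Exponent matrix [I,T] × [γ,f,i,ω,t,X1]:
  I: [ 0  0  1  0  0  1]
  T: [-1 -1  0 -1  1  2]
Echelon form has 2 nonzero rows (pivots: γ,i)
6 vars − rank 2 = 4 Π groups

4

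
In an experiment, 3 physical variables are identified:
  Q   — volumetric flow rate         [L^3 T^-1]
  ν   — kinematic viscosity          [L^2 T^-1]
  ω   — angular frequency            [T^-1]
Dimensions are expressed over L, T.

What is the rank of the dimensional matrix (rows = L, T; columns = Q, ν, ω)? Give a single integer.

2

Dimensional matrix (L×T by Q×ν×ω):
  L: [ 3  2  0]
  T: [-1 -1 -1]
Row reduction gives pivot columns Q,ν; rank = 2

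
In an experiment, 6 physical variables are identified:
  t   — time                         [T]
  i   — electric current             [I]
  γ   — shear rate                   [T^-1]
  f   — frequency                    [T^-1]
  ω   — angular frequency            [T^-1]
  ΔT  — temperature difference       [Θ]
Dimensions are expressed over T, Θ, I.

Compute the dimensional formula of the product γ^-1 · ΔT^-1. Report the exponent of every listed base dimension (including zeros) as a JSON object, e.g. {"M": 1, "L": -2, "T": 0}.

Dimensional matrix (T×Θ×I by t×i×γ×f×ω×ΔT):
  T: [ 1  0 -1 -1 -1  0]
  Θ: [ 0  0  0  0  0  1]
  I: [ 0  1  0  0  0  0]
  [T]: (-1)·-1+(-1)·0 = 1
  [Θ]: (-1)·0+(-1)·1 = -1
  [I]: (-1)·0+(-1)·0 = 0
⇒ T Θ^-1

{"T": 1, "Θ": -1, "I": 0}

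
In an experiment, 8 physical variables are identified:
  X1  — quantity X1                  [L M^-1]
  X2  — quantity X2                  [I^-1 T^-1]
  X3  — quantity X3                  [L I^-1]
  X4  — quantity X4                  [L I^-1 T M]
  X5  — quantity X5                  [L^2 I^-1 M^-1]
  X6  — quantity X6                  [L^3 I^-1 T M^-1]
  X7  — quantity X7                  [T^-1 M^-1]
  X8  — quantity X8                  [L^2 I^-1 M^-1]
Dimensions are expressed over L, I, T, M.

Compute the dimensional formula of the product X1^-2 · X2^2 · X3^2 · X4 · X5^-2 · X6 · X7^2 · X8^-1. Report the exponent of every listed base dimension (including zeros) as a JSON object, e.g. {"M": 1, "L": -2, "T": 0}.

Dimensional matrix (L×I×T×M by X1×X2×X3×X4×X5×X6×X7×X8):
  L: [ 1  0  1  1  2  3  0  2]
  I: [ 0 -1 -1 -1 -1 -1  0 -1]
  T: [ 0 -1  0  1  0  1 -1  0]
  M: [-1  0  0  1 -1 -1 -1 -1]
  [L]: (-2)·1+(2)·0+(2)·1+(1)·1+(-2)·2+(1)·3+(2)·0+(-1)·2 = -2
  [I]: (-2)·0+(2)·-1+(2)·-1+(1)·-1+(-2)·-1+(1)·-1+(2)·0+(-1)·-1 = -3
  [T]: (-2)·0+(2)·-1+(2)·0+(1)·1+(-2)·0+(1)·1+(2)·-1+(-1)·0 = -2
  [M]: (-2)·-1+(2)·0+(2)·0+(1)·1+(-2)·-1+(1)·-1+(2)·-1+(-1)·-1 = 3
⇒ L^-2 I^-3 T^-2 M^3

{"L": -2, "I": -3, "T": -2, "M": 3}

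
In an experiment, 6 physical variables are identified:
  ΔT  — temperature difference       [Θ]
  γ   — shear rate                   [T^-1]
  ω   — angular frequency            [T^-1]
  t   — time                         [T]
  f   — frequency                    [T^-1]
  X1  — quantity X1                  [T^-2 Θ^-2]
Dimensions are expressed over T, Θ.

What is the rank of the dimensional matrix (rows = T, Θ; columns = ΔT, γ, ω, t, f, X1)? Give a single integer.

2

Dimensional matrix (T×Θ by ΔT×γ×ω×t×f×X1):
  T: [ 0 -1 -1  1 -1 -2]
  Θ: [ 1  0  0  0  0 -2]
Echelon form has 2 nonzero rows (pivots: ΔT,γ)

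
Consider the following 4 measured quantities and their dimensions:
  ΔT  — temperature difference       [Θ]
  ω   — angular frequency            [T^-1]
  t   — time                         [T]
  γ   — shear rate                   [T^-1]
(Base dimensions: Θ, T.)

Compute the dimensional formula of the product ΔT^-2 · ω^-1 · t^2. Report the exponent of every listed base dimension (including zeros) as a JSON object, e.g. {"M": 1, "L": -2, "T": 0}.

Dimensional matrix (Θ×T by ΔT×ω×t×γ):
  Θ: [ 1  0  0  0]
  T: [ 0 -1  1 -1]
  [Θ]: (-2)·1+(-1)·0+(2)·0 = -2
  [T]: (-2)·0+(-1)·-1+(2)·1 = 3
⇒ Θ^-2 T^3

{"Θ": -2, "T": 3}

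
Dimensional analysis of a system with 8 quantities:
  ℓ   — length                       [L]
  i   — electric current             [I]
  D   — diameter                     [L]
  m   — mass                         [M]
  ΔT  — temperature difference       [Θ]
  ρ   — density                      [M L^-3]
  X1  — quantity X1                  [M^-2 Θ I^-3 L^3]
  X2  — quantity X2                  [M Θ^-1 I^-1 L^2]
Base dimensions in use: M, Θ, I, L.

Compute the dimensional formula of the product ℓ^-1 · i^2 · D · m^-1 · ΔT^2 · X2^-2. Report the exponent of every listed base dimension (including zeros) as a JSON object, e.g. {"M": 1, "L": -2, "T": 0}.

{"M": -3, "Θ": 4, "I": 4, "L": -4}

Exponent matrix [M,Θ,I,L] × [ℓ,i,D,m,ΔT,ρ,X1,X2]:
  M: [ 0  0  0  1  0  1 -2  1]
  Θ: [ 0  0  0  0  1  0  1 -1]
  I: [ 0  1  0  0  0  0 -3 -1]
  L: [ 1  0  1  0  0 -3  3  2]
  [M]: (-1)·0+(2)·0+(1)·0+(-1)·1+(2)·0+(-2)·1 = -3
  [Θ]: (-1)·0+(2)·0+(1)·0+(-1)·0+(2)·1+(-2)·-1 = 4
  [I]: (-1)·0+(2)·1+(1)·0+(-1)·0+(2)·0+(-2)·-1 = 4
  [L]: (-1)·1+(2)·0+(1)·1+(-1)·0+(2)·0+(-2)·2 = -4
⇒ M^-3 Θ^4 I^4 L^-4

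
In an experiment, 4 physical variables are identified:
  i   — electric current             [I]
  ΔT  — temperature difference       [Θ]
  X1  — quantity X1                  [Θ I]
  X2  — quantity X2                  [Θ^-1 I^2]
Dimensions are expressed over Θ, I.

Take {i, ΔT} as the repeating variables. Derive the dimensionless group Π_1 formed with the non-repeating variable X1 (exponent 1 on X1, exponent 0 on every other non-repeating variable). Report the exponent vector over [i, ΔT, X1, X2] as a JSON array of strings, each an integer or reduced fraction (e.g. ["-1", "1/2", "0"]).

Write exponents as rows Θ,I / cols i,ΔT,X1,X2:
  Θ: [ 0  1  1 -1]
  I: [ 1  0  1  2]
Echelon form has 2 nonzero rows (pivots: i,ΔT)
Pivot set = {i,ΔT}, free = {X1,X2}
RREF:
  r0: [   1    0    1    2]
  r1: [   0    1    1   -1]
Fix exponent of X1 at 1, X2 at 0; solve each RREF row for its pivot's exponent:
  r0: exp(i) + (1)·1 = 0 ⇒ exp(i) = -1
  r1: exp(ΔT) + (1)·1 = 0 ⇒ exp(ΔT) = -1
Π_1 = i^-1 · ΔT^-1 · X1

["-1", "-1", "1", "0"]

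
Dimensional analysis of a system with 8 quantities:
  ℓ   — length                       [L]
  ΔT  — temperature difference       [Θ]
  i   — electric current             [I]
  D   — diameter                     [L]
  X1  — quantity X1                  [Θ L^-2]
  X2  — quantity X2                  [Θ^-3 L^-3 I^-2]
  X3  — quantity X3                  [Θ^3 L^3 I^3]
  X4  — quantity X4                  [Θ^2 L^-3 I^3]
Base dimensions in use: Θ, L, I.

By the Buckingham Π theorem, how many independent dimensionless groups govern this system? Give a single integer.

Write exponents as rows Θ,L,I / cols ℓ,ΔT,i,D,X1,X2,X3,X4:
  Θ: [ 0  1  0  0  1 -3  3  2]
  L: [ 1  0  0  1 -2 -3  3 -3]
  I: [ 0  0  1  0  0 -2  3  3]
Row reduction gives pivot columns ℓ,ΔT,i; rank = 3
n=8, r=3 ⇒ 5 dimensionless groups

5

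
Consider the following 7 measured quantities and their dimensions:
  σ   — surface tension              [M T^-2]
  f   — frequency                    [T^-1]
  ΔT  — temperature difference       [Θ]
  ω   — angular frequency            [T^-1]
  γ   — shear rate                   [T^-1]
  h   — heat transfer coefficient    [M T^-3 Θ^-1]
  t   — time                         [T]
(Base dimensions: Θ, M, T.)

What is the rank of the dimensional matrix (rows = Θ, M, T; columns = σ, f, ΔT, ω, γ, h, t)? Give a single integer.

Write exponents as rows Θ,M,T / cols σ,f,ΔT,ω,γ,h,t:
  Θ: [ 0  0  1  0  0 -1  0]
  M: [ 1  0  0  0  0  1  0]
  T: [-2 -1  0 -1 -1 -3  1]
Row reduction gives pivot columns σ,f,ΔT; rank = 3

3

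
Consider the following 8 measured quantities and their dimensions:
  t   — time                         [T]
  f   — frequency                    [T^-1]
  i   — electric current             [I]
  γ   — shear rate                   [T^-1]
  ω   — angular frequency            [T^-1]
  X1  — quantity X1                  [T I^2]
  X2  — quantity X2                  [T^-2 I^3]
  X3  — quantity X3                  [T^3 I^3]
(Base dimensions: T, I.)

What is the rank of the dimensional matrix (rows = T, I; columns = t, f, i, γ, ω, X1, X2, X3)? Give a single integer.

Write exponents as rows T,I / cols t,f,i,γ,ω,X1,X2,X3:
  T: [ 1 -1  0 -1 -1  1 -2  3]
  I: [ 0  0  1  0  0  2  3  3]
Row reduction gives pivot columns t,i; rank = 2

2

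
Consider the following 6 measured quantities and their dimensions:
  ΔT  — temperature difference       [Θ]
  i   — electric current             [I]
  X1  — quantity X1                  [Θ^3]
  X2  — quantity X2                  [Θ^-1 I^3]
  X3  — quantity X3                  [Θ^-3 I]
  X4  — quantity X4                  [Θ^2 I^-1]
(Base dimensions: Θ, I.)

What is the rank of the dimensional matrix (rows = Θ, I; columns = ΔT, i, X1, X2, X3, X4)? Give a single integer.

2

Dimensional matrix (Θ×I by ΔT×i×X1×X2×X3×X4):
  Θ: [ 1  0  3 -1 -3  2]
  I: [ 0  1  0  3  1 -1]
Echelon form has 2 nonzero rows (pivots: ΔT,i)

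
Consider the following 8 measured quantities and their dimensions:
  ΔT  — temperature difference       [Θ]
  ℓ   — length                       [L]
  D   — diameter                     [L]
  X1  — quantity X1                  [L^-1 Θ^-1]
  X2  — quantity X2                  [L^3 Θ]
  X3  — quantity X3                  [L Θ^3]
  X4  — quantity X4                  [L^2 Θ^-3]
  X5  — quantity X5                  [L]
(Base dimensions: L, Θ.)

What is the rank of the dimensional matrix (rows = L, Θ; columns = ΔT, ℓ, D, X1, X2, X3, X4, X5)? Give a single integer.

Exponent matrix [L,Θ] × [ΔT,ℓ,D,X1,X2,X3,X4,X5]:
  L: [ 0  1  1 -1  3  1  2  1]
  Θ: [ 1  0  0 -1  1  3 -3  0]
Row reduction gives pivot columns ΔT,ℓ; rank = 2

2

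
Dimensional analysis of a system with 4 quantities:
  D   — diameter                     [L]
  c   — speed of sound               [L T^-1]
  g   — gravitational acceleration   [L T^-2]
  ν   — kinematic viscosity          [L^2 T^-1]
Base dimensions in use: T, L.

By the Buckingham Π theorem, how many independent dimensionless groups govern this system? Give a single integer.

2

Exponent matrix [T,L] × [D,c,g,ν]:
  T: [ 0 -1 -2 -1]
  L: [ 1  1  1  2]
Row reduction gives pivot columns D,c; rank = 2
n=4, r=2 ⇒ 2 dimensionless groups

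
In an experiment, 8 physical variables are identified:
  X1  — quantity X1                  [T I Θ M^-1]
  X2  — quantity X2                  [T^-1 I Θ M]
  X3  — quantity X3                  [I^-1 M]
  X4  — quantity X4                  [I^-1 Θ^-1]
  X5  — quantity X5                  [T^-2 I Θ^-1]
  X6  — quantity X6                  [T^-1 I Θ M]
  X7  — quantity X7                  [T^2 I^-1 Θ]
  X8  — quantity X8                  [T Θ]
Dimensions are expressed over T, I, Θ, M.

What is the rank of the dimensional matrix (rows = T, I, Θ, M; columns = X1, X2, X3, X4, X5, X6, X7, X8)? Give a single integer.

Exponent matrix [T,I,Θ,M] × [X1,X2,X3,X4,X5,X6,X7,X8]:
  T: [ 1 -1  0  0 -2 -1  2  1]
  I: [ 1  1 -1 -1  1  1 -1  0]
  Θ: [ 1  1  0 -1 -1  1  1  1]
  M: [-1  1  1  0  0  1  0  0]
Row reduction gives pivot columns X1,X2,X3; rank = 3

3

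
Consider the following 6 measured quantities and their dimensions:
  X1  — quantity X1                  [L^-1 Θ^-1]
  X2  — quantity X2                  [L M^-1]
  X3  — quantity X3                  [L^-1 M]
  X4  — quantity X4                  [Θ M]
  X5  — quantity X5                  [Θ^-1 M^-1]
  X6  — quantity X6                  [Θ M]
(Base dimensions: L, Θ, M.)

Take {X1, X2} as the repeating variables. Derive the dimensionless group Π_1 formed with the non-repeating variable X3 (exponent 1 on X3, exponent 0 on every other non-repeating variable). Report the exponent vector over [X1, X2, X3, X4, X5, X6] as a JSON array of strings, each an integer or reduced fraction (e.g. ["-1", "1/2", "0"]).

Dimensional matrix (L×Θ×M by X1×X2×X3×X4×X5×X6):
  L: [-1  1 -1  0  0  0]
  Θ: [-1  0  0  1 -1  1]
  M: [ 0 -1  1  1 -1  1]
RREF → pivots at {X1,X2} ⇒ r = 2
Pivot set = {X1,X2}, free = {X3,X4,X5,X6}
RREF:
  r0: [   1    0    0   -1    1   -1]
  r1: [   0    1   -1   -1    1   -1]
  r2: [   0    0    0    0    0    0]
Fix exponent of X3 at 1, X4 at 0, X5 at 0, X6 at 0; solve each RREF row for its pivot's exponent:
  r0: exp(X1) + (0)·1 = 0 ⇒ exp(X1) = 0
  r1: exp(X2) + (-1)·1 = 0 ⇒ exp(X2) = 1
Π_1 = X2 · X3

["0", "1", "1", "0", "0", "0"]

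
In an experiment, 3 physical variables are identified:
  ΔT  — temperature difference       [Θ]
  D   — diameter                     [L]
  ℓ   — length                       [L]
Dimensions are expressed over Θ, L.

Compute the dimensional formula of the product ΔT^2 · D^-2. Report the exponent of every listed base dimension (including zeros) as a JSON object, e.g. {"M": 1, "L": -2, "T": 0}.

Exponent matrix [Θ,L] × [ΔT,D,ℓ]:
  Θ: [ 1  0  0]
  L: [ 0  1  1]
  [Θ]: (2)·1+(-2)·0 = 2
  [L]: (2)·0+(-2)·1 = -2
⇒ Θ^2 L^-2

{"Θ": 2, "L": -2}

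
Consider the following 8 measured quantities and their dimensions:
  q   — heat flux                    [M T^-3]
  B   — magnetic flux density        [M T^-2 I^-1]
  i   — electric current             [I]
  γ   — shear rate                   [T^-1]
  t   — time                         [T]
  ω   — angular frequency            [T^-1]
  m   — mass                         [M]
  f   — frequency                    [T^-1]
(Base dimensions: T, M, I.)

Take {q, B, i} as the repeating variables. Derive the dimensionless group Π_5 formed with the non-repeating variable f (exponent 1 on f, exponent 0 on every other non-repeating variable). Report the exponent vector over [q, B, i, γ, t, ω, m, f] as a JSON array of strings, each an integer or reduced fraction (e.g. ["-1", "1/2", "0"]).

Write exponents as rows T,M,I / cols q,B,i,γ,t,ω,m,f:
  T: [-3 -2  0 -1  1 -1  0 -1]
  M: [ 1  1  0  0  0  0  1  0]
  I: [ 0 -1  1  0  0  0  0  0]
RREF → pivots at {q,B,i} ⇒ r = 3
Pivot set = {q,B,i}, free = {γ,t,ω,m,f}
RREF:
  r0: [   1    0    0    1   -1    1   -2    1]
  r1: [   0    1    0   -1    1   -1    3   -1]
  r2: [   0    0    1   -1    1   -1    3   -1]
Fix exponent of f at 1, γ at 0, t at 0, ω at 0, m at 0; solve each RREF row for its pivot's exponent:
  r0: exp(q) + (1)·1 = 0 ⇒ exp(q) = -1
  r1: exp(B) + (-1)·1 = 0 ⇒ exp(B) = 1
  r2: exp(i) + (-1)·1 = 0 ⇒ exp(i) = 1
Π_5 = q^-1 · B · i · f

["-1", "1", "1", "0", "0", "0", "0", "1"]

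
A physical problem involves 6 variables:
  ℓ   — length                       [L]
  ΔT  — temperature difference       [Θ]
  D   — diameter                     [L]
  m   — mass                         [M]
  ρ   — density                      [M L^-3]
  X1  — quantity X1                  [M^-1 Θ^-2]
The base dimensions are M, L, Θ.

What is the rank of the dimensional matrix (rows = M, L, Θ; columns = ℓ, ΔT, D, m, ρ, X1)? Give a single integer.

3

Write exponents as rows M,L,Θ / cols ℓ,ΔT,D,m,ρ,X1:
  M: [ 0  0  0  1  1 -1]
  L: [ 1  0  1  0 -3  0]
  Θ: [ 0  1  0  0  0 -2]
Row reduction gives pivot columns ℓ,ΔT,m; rank = 3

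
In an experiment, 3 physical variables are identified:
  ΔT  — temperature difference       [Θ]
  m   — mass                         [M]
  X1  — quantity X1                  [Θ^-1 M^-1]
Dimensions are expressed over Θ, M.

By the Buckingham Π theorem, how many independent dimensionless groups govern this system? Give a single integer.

Write exponents as rows Θ,M / cols ΔT,m,X1:
  Θ: [ 1  0 -1]
  M: [ 0  1 -1]
RREF → pivots at {ΔT,m} ⇒ r = 2
3 vars − rank 2 = 1 Π group

1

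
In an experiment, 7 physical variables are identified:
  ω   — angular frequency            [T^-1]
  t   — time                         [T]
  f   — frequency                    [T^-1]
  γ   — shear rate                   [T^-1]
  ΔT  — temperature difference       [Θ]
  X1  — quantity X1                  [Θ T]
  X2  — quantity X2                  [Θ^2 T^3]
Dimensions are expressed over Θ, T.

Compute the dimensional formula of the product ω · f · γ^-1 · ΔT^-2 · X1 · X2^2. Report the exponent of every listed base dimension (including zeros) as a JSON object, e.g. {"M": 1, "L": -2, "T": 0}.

Dimensional matrix (Θ×T by ω×t×f×γ×ΔT×X1×X2):
  Θ: [ 0  0  0  0  1  1  2]
  T: [-1  1 -1 -1  0  1  3]
  [Θ]: (1)·0+(1)·0+(-1)·0+(-2)·1+(1)·1+(2)·2 = 3
  [T]: (1)·-1+(1)·-1+(-1)·-1+(-2)·0+(1)·1+(2)·3 = 6
⇒ Θ^3 T^6

{"Θ": 3, "T": 6}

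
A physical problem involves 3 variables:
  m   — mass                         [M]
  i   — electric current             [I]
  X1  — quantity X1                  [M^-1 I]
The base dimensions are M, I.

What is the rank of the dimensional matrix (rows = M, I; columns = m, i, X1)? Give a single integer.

Write exponents as rows M,I / cols m,i,X1:
  M: [ 1  0 -1]
  I: [ 0  1  1]
Echelon form has 2 nonzero rows (pivots: m,i)

2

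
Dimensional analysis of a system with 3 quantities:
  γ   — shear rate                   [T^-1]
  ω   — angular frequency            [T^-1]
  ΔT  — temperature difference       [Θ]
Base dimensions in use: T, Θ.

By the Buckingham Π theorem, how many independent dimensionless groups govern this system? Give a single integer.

Dimensional matrix (T×Θ by γ×ω×ΔT):
  T: [-1 -1  0]
  Θ: [ 0  0  1]
RREF → pivots at {γ,ΔT} ⇒ r = 2
Π count = n − r = 3 − 2 = 1

1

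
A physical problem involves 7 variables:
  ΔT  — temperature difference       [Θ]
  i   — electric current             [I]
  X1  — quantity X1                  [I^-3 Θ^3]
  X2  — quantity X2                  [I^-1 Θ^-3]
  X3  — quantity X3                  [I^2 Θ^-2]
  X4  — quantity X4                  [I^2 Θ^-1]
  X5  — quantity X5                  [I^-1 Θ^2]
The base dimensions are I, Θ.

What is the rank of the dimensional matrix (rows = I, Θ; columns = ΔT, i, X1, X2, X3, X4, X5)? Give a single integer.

2

Dimensional matrix (I×Θ by ΔT×i×X1×X2×X3×X4×X5):
  I: [ 0  1 -3 -1  2  2 -1]
  Θ: [ 1  0  3 -3 -2 -1  2]
RREF → pivots at {ΔT,i} ⇒ r = 2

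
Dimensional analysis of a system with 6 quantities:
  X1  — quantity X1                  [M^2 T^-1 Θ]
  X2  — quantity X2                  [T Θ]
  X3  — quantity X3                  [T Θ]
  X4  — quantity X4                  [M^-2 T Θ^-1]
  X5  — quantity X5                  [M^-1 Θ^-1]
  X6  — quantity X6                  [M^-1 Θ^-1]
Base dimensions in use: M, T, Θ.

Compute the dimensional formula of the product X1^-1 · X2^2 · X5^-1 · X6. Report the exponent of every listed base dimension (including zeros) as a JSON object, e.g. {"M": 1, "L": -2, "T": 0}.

{"M": -2, "T": 3, "Θ": 1}

Dimensional matrix (M×T×Θ by X1×X2×X3×X4×X5×X6):
  M: [ 2  0  0 -2 -1 -1]
  T: [-1  1  1  1  0  0]
  Θ: [ 1  1  1 -1 -1 -1]
  [M]: (-1)·2+(2)·0+(-1)·-1+(1)·-1 = -2
  [T]: (-1)·-1+(2)·1+(-1)·0+(1)·0 = 3
  [Θ]: (-1)·1+(2)·1+(-1)·-1+(1)·-1 = 1
⇒ M^-2 T^3 Θ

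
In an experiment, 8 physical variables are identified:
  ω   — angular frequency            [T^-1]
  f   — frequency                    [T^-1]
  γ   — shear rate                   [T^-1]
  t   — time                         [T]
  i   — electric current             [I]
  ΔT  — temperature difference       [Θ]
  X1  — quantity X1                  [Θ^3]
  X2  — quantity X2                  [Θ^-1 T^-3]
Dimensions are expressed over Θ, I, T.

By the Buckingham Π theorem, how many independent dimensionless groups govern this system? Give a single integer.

5

Exponent matrix [Θ,I,T] × [ω,f,γ,t,i,ΔT,X1,X2]:
  Θ: [ 0  0  0  0  0  1  3 -1]
  I: [ 0  0  0  0  1  0  0  0]
  T: [-1 -1 -1  1  0  0  0 -3]
Row reduction gives pivot columns ω,i,ΔT; rank = 3
Π count = n − r = 8 − 3 = 5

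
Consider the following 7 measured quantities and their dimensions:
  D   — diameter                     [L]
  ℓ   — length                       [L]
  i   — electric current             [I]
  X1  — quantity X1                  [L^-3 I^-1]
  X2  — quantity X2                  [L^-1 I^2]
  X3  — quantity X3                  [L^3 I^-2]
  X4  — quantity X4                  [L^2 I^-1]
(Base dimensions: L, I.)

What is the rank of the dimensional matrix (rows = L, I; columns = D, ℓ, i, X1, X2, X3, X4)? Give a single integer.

Write exponents as rows L,I / cols D,ℓ,i,X1,X2,X3,X4:
  L: [ 1  1  0 -3 -1  3  2]
  I: [ 0  0  1 -1  2 -2 -1]
Row reduction gives pivot columns D,i; rank = 2

2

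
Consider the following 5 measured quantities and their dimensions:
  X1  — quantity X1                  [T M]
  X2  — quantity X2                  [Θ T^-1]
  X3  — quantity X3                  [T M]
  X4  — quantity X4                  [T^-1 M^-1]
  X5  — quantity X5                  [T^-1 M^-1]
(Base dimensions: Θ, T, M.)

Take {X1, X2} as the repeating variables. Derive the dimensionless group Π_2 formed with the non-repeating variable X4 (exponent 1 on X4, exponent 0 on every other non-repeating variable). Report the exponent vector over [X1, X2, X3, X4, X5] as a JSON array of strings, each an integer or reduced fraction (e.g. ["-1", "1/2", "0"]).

["1", "0", "0", "1", "0"]

Exponent matrix [Θ,T,M] × [X1,X2,X3,X4,X5]:
  Θ: [ 0  1  0  0  0]
  T: [ 1 -1  1 -1 -1]
  M: [ 1  0  1 -1 -1]
RREF → pivots at {X1,X2} ⇒ r = 2
Repeat: X1,X2; free: X3,X4,X5
RREF:
  r0: [   1    0    1   -1   -1]
  r1: [   0    1    0    0    0]
  r2: [   0    0    0    0    0]
Fix exponent of X4 at 1, X3 at 0, X5 at 0; solve each RREF row for its pivot's exponent:
  r0: exp(X1) + (-1)·1 = 0 ⇒ exp(X1) = 1
  r1: exp(X2) + (0)·1 = 0 ⇒ exp(X2) = 0
Π_2 = X1 · X4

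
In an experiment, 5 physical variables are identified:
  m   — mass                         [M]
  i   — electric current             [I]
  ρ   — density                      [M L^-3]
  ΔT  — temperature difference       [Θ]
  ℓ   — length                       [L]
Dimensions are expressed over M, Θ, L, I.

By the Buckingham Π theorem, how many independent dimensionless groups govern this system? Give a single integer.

Dimensional matrix (M×Θ×L×I by m×i×ρ×ΔT×ℓ):
  M: [ 1  0  1  0  0]
  Θ: [ 0  0  0  1  0]
  L: [ 0  0 -3  0  1]
  I: [ 0  1  0  0  0]
Row reduction gives pivot columns m,i,ρ,ΔT; rank = 4
Π count = n − r = 5 − 4 = 1

1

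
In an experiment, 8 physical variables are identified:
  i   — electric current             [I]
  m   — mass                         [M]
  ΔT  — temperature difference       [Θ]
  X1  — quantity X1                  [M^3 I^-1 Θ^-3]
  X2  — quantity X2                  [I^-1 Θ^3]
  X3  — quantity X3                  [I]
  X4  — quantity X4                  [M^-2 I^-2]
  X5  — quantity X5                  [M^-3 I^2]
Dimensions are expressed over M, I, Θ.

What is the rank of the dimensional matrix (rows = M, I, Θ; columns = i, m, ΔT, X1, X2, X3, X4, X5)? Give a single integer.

3

Dimensional matrix (M×I×Θ by i×m×ΔT×X1×X2×X3×X4×X5):
  M: [ 0  1  0  3  0  0 -2 -3]
  I: [ 1  0  0 -1 -1  1 -2  2]
  Θ: [ 0  0  1 -3  3  0  0  0]
Echelon form has 3 nonzero rows (pivots: i,m,ΔT)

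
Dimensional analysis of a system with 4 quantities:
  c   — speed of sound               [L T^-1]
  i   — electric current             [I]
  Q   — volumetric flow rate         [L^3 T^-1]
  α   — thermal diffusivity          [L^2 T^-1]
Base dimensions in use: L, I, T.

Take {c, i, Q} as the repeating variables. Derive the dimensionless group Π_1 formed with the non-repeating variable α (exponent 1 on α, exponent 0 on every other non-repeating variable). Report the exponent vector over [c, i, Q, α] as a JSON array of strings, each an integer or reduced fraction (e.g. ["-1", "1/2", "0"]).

["-1/2", "0", "-1/2", "1"]

Dimensional matrix (L×I×T by c×i×Q×α):
  L: [ 1  0  3  2]
  I: [ 0  1  0  0]
  T: [-1  0 -1 -1]
Row reduction gives pivot columns c,i,Q; rank = 3
Pivot set = {c,i,Q}, free = {α}
RREF:
  r0: [   1    0    0  1/2]
  r1: [   0    1    0    0]
  r2: [   0    0    1  1/2]
Fix exponent of α at 1; solve each RREF row for its pivot's exponent:
  r0: exp(c) + (1/2)·1 = 0 ⇒ exp(c) = -1/2
  r1: exp(i) + (0)·1 = 0 ⇒ exp(i) = 0
  r2: exp(Q) + (1/2)·1 = 0 ⇒ exp(Q) = -1/2
Π_1 = c^(-1/2) · Q^(-1/2) · α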